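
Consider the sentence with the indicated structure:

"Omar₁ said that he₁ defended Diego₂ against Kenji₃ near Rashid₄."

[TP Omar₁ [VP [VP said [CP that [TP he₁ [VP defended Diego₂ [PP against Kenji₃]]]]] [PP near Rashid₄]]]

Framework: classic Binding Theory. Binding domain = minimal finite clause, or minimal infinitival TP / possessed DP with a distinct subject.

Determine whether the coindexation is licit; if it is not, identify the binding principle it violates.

The two coindexed NPs are *Omar₁* and *he₁*.
*he₁* is a pronoun; nothing c-commands it within its binding domain (the embedded TP.), so Principle B holds trivially.
*Omar₁* is an R-expression; *he₁* does not c-command it, and no other NP shares its index, so Principle C is satisfied.
All principles are respected.

grammatical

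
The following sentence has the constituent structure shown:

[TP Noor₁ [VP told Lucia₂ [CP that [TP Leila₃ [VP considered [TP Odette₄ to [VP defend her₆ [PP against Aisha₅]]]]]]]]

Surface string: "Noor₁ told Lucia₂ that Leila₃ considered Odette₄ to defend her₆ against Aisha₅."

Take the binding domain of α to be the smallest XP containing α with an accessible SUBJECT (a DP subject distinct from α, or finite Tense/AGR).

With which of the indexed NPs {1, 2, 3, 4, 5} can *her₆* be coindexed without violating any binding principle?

{1, 2, 3}

*her* is a pronoun, so Principle B applies: it must be free in its binding domain.
Binding domain of *her₆*: the embedded TP, whose subject is Odette₄.
*Noor₁* c-commands the pronoun but from outside its binding domain, and is not c-commanded by it → coindexation permitted.
*Lucia₂* c-commands the pronoun but from outside its binding domain, and is not c-commanded by it → coindexation permitted.
*Leila₃* c-commands the pronoun but from outside its binding domain, and is not c-commanded by it → coindexation permitted.
*Odette₄* c-commands the pronoun within its binding domain → coindexation would violate Principle B.
*Aisha₅*: the pronoun c-commands this R-expression → coindexation would violate Principle C on *Aisha₅*.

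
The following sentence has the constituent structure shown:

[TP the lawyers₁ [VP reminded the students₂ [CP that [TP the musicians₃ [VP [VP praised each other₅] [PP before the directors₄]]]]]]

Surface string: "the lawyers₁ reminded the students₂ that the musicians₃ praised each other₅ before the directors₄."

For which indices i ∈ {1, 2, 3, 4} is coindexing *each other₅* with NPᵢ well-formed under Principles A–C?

*each other* is an anaphor, so Principle A applies: it must be bound in its binding domain.
Binding domain of *each other₅*: the embedded TP, whose subject is the musicians₃.
*the lawyers₁* c-commands the anaphor but is outside its binding domain → cannot satisfy Principle A.
*the students₂* c-commands the anaphor but is outside its binding domain → cannot satisfy Principle A.
*the musicians₃* c-commands the anaphor within its binding domain → licit binder.
*the directors₄* does not c-command the anaphor → cannot bind it.

{3}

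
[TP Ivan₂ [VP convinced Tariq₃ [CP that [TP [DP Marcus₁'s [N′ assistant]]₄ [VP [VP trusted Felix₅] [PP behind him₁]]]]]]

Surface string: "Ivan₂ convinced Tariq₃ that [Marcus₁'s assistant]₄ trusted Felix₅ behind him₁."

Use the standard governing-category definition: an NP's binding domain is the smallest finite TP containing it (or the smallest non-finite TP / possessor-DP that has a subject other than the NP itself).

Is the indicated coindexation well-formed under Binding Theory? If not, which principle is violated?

The two coindexed NPs are *Marcus₁* and *him₁*.
*him₁* is a pronoun; its binding domain is the embedded TP, whose subject is [Marcus₁'s assistant]₄. Within that domain it is c-commanded only by *[Marcus₁'s assistant]₄*, which carries a different index — the pronoun is free locally, so Principle B holds.
*Marcus₁* is an R-expression; *him₁* does not c-command it, and no other NP shares its index, so Principle C is satisfied.
All principles are respected.

grammatical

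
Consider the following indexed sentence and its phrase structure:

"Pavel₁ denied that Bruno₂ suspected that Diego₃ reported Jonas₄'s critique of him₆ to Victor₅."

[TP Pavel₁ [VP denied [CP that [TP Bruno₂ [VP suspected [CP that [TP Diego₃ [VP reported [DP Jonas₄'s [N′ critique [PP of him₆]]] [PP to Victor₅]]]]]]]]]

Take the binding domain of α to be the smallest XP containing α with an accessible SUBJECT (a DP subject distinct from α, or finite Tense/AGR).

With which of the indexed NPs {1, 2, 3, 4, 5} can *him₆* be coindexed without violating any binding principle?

{1, 2, 3, 5}

*him* is a pronoun, so Principle B applies: it must be free in its binding domain.
Binding domain of *him₆*: the possessed DP, whose subject is Jonas₄.
*Pavel₁* c-commands the pronoun but from outside its binding domain, and is not c-commanded by it → coindexation permitted.
*Bruno₂* c-commands the pronoun but from outside its binding domain, and is not c-commanded by it → coindexation permitted.
*Diego₃* c-commands the pronoun but from outside its binding domain, and is not c-commanded by it → coindexation permitted.
*Jonas₄* c-commands the pronoun within its binding domain → coindexation would violate Principle B.
*Victor₅* and the pronoun do not c-command one another → neither Principle B nor Principle C is at stake; coindexation permitted.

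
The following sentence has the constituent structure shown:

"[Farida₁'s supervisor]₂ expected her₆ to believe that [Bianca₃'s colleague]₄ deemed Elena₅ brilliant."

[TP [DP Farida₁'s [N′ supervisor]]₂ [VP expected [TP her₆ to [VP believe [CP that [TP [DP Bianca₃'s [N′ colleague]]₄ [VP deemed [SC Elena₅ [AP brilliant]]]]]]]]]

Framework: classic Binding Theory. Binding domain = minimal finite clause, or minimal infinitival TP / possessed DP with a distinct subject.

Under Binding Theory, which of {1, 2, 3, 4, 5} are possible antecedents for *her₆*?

{1}

*her* is a pronoun, so Principle B applies: it must be free in its binding domain.
Binding domain of *her₆*: the matrix TP, whose subject is [Farida₁'s supervisor]₂.
*Farida₁* and the pronoun do not c-command one another → neither Principle B nor Principle C is at stake; coindexation permitted.
*[Farida₁'s supervisor]₂* c-commands the pronoun within its binding domain → coindexation would violate Principle B.
*Bianca₃*: the pronoun c-commands this R-expression → coindexation would violate Principle C on *Bianca₃*.
*[Bianca₃'s colleague]₄*: the pronoun c-commands this R-expression → coindexation would violate Principle C on *[Bianca₃'s colleague]₄*.
*Elena₅*: the pronoun c-commands this R-expression → coindexation would violate Principle C on *Elena₅*.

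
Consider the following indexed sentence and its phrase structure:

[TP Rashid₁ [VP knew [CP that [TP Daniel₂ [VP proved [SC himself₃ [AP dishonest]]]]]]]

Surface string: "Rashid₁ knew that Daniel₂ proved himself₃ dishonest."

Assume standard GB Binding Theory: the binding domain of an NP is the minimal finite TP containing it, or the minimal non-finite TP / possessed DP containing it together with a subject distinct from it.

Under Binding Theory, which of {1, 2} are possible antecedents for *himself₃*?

{2}

*himself* is an anaphor, so Principle A applies: it must be bound in its binding domain.
Binding domain of *himself₃*: the embedded TP, whose subject is Daniel₂.
*Rashid₁* c-commands the anaphor but is outside its binding domain → cannot satisfy Principle A.
*Daniel₂* c-commands the anaphor within its binding domain → licit binder.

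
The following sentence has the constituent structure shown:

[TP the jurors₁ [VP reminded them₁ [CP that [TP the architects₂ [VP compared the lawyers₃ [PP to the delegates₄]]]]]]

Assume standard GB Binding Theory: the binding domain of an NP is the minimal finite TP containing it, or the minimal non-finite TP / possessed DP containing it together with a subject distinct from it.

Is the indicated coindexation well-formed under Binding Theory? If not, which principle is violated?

The two coindexed NPs are *the jurors₁* and *them₁*.
*them₁* is a pronoun. Its binding domain is the matrix TP, whose subject is the jurors₁.
*the jurors₁* c-commands it within that domain and carries the same index.
The pronoun is locally bound → Principle B violation.

Principle B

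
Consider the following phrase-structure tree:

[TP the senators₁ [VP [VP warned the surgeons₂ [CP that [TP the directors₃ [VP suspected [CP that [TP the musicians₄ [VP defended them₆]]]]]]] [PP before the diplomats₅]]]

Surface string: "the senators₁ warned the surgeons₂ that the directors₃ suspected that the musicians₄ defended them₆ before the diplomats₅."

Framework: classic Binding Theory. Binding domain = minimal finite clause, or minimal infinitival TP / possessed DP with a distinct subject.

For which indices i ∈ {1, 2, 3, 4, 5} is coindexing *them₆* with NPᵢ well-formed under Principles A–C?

{1, 2, 3, 5}

*them* is a pronoun, so Principle B applies: it must be free in its binding domain.
Binding domain of *them₆*: the embedded TP, whose subject is the musicians₄.
*the senators₁* c-commands the pronoun but from outside its binding domain, and is not c-commanded by it → coindexation permitted.
*the surgeons₂* c-commands the pronoun but from outside its binding domain, and is not c-commanded by it → coindexation permitted.
*the directors₃* c-commands the pronoun but from outside its binding domain, and is not c-commanded by it → coindexation permitted.
*the musicians₄* c-commands the pronoun within its binding domain → coindexation would violate Principle B.
*the diplomats₅* and the pronoun do not c-command one another → neither Principle B nor Principle C is at stake; coindexation permitted.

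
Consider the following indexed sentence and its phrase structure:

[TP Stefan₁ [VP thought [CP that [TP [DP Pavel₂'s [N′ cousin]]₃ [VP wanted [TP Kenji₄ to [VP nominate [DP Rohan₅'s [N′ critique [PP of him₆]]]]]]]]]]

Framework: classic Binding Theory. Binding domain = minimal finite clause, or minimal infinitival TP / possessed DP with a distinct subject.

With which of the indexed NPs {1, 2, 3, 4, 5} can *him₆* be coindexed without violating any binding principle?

{1, 2, 3, 4}

*him* is a pronoun, so Principle B applies: it must be free in its binding domain.
Binding domain of *him₆*: the possessed DP, whose subject is Rohan₅.
*Stefan₁* c-commands the pronoun but from outside its binding domain, and is not c-commanded by it → coindexation permitted.
*Pavel₂* and the pronoun do not c-command one another → neither Principle B nor Principle C is at stake; coindexation permitted.
*[Pavel₂'s cousin]₃* c-commands the pronoun but from outside its binding domain, and is not c-commanded by it → coindexation permitted.
*Kenji₄* c-commands the pronoun but from outside its binding domain, and is not c-commanded by it → coindexation permitted.
*Rohan₅* c-commands the pronoun within its binding domain → coindexation would violate Principle B.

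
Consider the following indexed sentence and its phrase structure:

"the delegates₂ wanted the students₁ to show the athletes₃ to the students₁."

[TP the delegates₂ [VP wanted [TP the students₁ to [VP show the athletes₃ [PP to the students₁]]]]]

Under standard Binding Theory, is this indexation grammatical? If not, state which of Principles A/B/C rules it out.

Principle C

The two coindexed NPs are *the students₁* (the lower occurrence) and *the students₁* (the higher occurrence).
*the students₁* (the lower occurrence) is an R-expression. Principle C requires it to be free everywhere.
*the students₁* (the higher occurrence) c-commands it and carries the same index.
The R-expression is bound → Principle C violation.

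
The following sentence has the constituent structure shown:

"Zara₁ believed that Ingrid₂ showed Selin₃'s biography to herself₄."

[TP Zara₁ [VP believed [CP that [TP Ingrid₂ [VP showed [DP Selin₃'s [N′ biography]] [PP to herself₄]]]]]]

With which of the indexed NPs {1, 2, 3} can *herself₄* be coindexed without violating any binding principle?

{2}

*herself* is an anaphor, so Principle A applies: it must be bound in its binding domain.
Binding domain of *herself₄*: the embedded TP, whose subject is Ingrid₂.
*Zara₁* c-commands the anaphor but is outside its binding domain → cannot satisfy Principle A.
*Ingrid₂* c-commands the anaphor within its binding domain → licit binder.
*Selin₃* does not c-command the anaphor → cannot bind it.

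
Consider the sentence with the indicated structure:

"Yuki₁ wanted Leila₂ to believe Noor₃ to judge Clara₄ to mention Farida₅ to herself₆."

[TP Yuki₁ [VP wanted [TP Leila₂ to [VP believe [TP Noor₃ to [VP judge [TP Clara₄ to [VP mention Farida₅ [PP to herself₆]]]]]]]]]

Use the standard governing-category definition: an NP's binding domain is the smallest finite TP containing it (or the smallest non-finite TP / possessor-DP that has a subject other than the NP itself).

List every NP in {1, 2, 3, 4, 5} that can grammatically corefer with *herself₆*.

{4, 5}

*herself* is an anaphor, so Principle A applies: it must be bound in its binding domain.
Binding domain of *herself₆*: the embedded TP, whose subject is Clara₄.
*Yuki₁* c-commands the anaphor but is outside its binding domain → cannot satisfy Principle A.
*Leila₂* c-commands the anaphor but is outside its binding domain → cannot satisfy Principle A.
*Noor₃* c-commands the anaphor but is outside its binding domain → cannot satisfy Principle A.
*Clara₄* c-commands the anaphor within its binding domain → licit binder.
*Farida₅* c-commands the anaphor within its binding domain → licit binder.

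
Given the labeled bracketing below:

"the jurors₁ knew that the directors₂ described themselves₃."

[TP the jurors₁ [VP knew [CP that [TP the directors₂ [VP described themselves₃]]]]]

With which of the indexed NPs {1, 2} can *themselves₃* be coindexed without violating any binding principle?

{2}

*themselves* is an anaphor, so Principle A applies: it must be bound in its binding domain.
Binding domain of *themselves₃*: the embedded TP, whose subject is the directors₂.
*the jurors₁* c-commands the anaphor but is outside its binding domain → cannot satisfy Principle A.
*the directors₂* c-commands the anaphor within its binding domain → licit binder.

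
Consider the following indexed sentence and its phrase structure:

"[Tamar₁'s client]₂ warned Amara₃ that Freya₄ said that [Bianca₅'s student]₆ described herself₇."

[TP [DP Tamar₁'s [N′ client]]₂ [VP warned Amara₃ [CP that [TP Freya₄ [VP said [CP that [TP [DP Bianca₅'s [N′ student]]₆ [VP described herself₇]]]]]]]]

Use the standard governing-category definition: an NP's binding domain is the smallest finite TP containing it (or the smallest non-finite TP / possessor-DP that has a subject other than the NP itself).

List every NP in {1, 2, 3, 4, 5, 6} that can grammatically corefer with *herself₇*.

{6}

*herself* is an anaphor, so Principle A applies: it must be bound in its binding domain.
Binding domain of *herself₇*: the embedded TP, whose subject is [Bianca₅'s student]₆.
*Tamar₁* does not c-command the anaphor → cannot bind it.
*[Tamar₁'s client]₂* c-commands the anaphor but is outside its binding domain → cannot satisfy Principle A.
*Amara₃* c-commands the anaphor but is outside its binding domain → cannot satisfy Principle A.
*Freya₄* c-commands the anaphor but is outside its binding domain → cannot satisfy Principle A.
*Bianca₅* does not c-command the anaphor → cannot bind it.
*[Bianca₅'s student]₆* c-commands the anaphor within its binding domain → licit binder.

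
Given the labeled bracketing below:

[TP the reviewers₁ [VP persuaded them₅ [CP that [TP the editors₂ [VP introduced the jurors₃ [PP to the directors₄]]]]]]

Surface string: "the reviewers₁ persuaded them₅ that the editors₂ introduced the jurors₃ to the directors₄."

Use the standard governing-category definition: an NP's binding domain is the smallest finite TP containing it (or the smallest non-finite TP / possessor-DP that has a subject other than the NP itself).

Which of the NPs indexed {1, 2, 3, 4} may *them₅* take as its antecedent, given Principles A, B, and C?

none

*them* is a pronoun, so Principle B applies: it must be free in its binding domain.
Binding domain of *them₅*: the matrix TP, whose subject is the reviewers₁.
*the reviewers₁* c-commands the pronoun within its binding domain → coindexation would violate Principle B.
*the editors₂*: the pronoun c-commands this R-expression → coindexation would violate Principle C on *the editors₂*.
*the jurors₃*: the pronoun c-commands this R-expression → coindexation would violate Principle C on *the jurors₃*.
*the directors₄*: the pronoun c-commands this R-expression → coindexation would violate Principle C on *the directors₄*.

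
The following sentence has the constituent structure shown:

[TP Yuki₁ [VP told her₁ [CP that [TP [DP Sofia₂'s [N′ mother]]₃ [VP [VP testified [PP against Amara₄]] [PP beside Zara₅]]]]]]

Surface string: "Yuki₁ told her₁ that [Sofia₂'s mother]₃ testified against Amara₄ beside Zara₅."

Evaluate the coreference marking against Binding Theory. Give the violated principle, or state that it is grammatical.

The two coindexed NPs are *Yuki₁* and *her₁*.
*her₁* is a pronoun. Its binding domain is the matrix TP, whose subject is Yuki₁.
*Yuki₁* c-commands it within that domain and carries the same index.
The pronoun is locally bound → Principle B violation.

Principle B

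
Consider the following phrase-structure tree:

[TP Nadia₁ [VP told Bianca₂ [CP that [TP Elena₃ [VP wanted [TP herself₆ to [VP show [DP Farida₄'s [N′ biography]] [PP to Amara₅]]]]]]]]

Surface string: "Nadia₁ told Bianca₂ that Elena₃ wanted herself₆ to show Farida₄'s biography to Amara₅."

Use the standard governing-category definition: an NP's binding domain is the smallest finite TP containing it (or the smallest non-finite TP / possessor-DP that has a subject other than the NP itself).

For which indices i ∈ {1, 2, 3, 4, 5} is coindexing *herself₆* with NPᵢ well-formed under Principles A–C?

{3}

*herself* is an anaphor, so Principle A applies: it must be bound in its binding domain.
Binding domain of *herself₆*: the embedded TP, whose subject is Elena₃.
*Nadia₁* c-commands the anaphor but is outside its binding domain → cannot satisfy Principle A.
*Bianca₂* c-commands the anaphor but is outside its binding domain → cannot satisfy Principle A.
*Elena₃* c-commands the anaphor within its binding domain → licit binder.
*Farida₄* does not c-command the anaphor → cannot bind it.
*Amara₅* does not c-command the anaphor → cannot bind it.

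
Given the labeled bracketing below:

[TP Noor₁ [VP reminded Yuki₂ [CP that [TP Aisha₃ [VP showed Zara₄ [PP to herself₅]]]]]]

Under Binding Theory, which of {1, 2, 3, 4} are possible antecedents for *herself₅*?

*herself* is an anaphor, so Principle A applies: it must be bound in its binding domain.
Binding domain of *herself₅*: the embedded TP, whose subject is Aisha₃.
*Noor₁* c-commands the anaphor but is outside its binding domain → cannot satisfy Principle A.
*Yuki₂* c-commands the anaphor but is outside its binding domain → cannot satisfy Principle A.
*Aisha₃* c-commands the anaphor within its binding domain → licit binder.
*Zara₄* c-commands the anaphor within its binding domain → licit binder.

{3, 4}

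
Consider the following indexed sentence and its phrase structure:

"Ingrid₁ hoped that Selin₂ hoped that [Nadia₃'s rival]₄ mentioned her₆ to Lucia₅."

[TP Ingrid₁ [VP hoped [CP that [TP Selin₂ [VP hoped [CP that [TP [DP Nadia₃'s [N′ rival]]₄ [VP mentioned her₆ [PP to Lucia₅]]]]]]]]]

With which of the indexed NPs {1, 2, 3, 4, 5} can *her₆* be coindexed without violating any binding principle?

{1, 2, 3}

*her* is a pronoun, so Principle B applies: it must be free in its binding domain.
Binding domain of *her₆*: the embedded TP, whose subject is [Nadia₃'s rival]₄.
*Ingrid₁* c-commands the pronoun but from outside its binding domain, and is not c-commanded by it → coindexation permitted.
*Selin₂* c-commands the pronoun but from outside its binding domain, and is not c-commanded by it → coindexation permitted.
*Nadia₃* and the pronoun do not c-command one another → neither Principle B nor Principle C is at stake; coindexation permitted.
*[Nadia₃'s rival]₄* c-commands the pronoun within its binding domain → coindexation would violate Principle B.
*Lucia₅*: the pronoun c-commands this R-expression → coindexation would violate Principle C on *Lucia₅*.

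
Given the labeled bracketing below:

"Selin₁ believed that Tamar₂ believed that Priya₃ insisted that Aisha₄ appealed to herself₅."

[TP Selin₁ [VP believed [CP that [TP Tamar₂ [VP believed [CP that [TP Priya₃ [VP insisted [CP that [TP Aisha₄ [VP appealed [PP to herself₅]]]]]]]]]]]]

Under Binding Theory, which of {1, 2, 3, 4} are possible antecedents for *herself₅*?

*herself* is an anaphor, so Principle A applies: it must be bound in its binding domain.
Binding domain of *herself₅*: the embedded TP, whose subject is Aisha₄.
*Selin₁* c-commands the anaphor but is outside its binding domain → cannot satisfy Principle A.
*Tamar₂* c-commands the anaphor but is outside its binding domain → cannot satisfy Principle A.
*Priya₃* c-commands the anaphor but is outside its binding domain → cannot satisfy Principle A.
*Aisha₄* c-commands the anaphor within its binding domain → licit binder.

{4}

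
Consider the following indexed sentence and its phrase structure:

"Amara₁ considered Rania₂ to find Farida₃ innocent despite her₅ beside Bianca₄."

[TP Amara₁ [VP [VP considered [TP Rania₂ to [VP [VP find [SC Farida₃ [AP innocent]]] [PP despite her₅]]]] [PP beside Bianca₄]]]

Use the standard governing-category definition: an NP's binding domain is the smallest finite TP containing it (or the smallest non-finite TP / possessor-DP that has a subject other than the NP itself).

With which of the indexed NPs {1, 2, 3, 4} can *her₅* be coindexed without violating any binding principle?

{1, 3, 4}

*her* is a pronoun, so Principle B applies: it must be free in its binding domain.
Binding domain of *her₅*: the embedded TP, whose subject is Rania₂.
*Amara₁* c-commands the pronoun but from outside its binding domain, and is not c-commanded by it → coindexation permitted.
*Rania₂* c-commands the pronoun within its binding domain → coindexation would violate Principle B.
*Farida₃* and the pronoun do not c-command one another → neither Principle B nor Principle C is at stake; coindexation permitted.
*Bianca₄* and the pronoun do not c-command one another → neither Principle B nor Principle C is at stake; coindexation permitted.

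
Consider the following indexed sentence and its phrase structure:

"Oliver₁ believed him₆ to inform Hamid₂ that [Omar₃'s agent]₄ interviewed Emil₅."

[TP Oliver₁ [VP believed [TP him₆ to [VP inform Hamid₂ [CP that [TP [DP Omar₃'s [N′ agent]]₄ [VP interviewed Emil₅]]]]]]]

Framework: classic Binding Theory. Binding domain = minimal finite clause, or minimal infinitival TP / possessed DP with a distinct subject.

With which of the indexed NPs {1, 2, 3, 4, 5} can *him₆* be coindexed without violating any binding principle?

none

*him* is a pronoun, so Principle B applies: it must be free in its binding domain.
Binding domain of *him₆*: the matrix TP, whose subject is Oliver₁.
*Oliver₁* c-commands the pronoun within its binding domain → coindexation would violate Principle B.
*Hamid₂*: the pronoun c-commands this R-expression → coindexation would violate Principle C on *Hamid₂*.
*Omar₃*: the pronoun c-commands this R-expression → coindexation would violate Principle C on *Omar₃*.
*[Omar₃'s agent]₄*: the pronoun c-commands this R-expression → coindexation would violate Principle C on *[Omar₃'s agent]₄*.
*Emil₅*: the pronoun c-commands this R-expression → coindexation would violate Principle C on *Emil₅*.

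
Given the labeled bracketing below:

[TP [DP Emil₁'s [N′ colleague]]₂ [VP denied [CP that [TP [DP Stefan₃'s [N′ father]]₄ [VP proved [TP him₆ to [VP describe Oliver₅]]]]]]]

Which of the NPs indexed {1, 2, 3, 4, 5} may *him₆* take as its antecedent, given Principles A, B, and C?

*him* is a pronoun, so Principle B applies: it must be free in its binding domain.
Binding domain of *him₆*: the embedded TP, whose subject is [Stefan₃'s father]₄.
*Emil₁* and the pronoun do not c-command one another → neither Principle B nor Principle C is at stake; coindexation permitted.
*[Emil₁'s colleague]₂* c-commands the pronoun but from outside its binding domain, and is not c-commanded by it → coindexation permitted.
*Stefan₃* and the pronoun do not c-command one another → neither Principle B nor Principle C is at stake; coindexation permitted.
*[Stefan₃'s father]₄* c-commands the pronoun within its binding domain → coindexation would violate Principle B.
*Oliver₅*: the pronoun c-commands this R-expression → coindexation would violate Principle C on *Oliver₅*.

{1, 2, 3}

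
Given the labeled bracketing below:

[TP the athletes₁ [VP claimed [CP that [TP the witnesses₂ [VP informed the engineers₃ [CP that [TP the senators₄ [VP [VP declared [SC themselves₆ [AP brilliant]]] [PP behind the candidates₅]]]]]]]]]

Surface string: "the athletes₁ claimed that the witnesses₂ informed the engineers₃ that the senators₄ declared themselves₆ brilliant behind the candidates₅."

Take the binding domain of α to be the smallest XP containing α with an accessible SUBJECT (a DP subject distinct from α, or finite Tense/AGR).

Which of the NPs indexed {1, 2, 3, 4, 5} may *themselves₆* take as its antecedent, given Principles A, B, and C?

*themselves* is an anaphor, so Principle A applies: it must be bound in its binding domain.
Binding domain of *themselves₆*: the embedded TP, whose subject is the senators₄.
*the athletes₁* c-commands the anaphor but is outside its binding domain → cannot satisfy Principle A.
*the witnesses₂* c-commands the anaphor but is outside its binding domain → cannot satisfy Principle A.
*the engineers₃* c-commands the anaphor but is outside its binding domain → cannot satisfy Principle A.
*the senators₄* c-commands the anaphor within its binding domain → licit binder.
*the candidates₅* does not c-command the anaphor → cannot bind it.

{4}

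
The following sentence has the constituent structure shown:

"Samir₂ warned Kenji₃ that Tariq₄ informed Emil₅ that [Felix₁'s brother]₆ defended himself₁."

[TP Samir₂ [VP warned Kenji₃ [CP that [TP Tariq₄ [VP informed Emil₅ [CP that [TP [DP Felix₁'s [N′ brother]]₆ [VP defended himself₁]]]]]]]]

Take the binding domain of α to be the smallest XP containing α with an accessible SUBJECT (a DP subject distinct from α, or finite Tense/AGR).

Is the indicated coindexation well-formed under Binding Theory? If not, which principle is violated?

The two coindexed NPs are *Felix₁* and *himself₁*.
*himself₁* is an anaphor. Principle A requires it to be bound within its binding domain — the embedded TP, whose subject is [Felix₁'s brother]₆.
Within that domain it is c-commanded by *[Felix₁'s brother]₆*, which does not share its index.
*Felix₁* does not c-command the anaphor at all.
The anaphor is unbound in its domain → Principle A violation.

Principle A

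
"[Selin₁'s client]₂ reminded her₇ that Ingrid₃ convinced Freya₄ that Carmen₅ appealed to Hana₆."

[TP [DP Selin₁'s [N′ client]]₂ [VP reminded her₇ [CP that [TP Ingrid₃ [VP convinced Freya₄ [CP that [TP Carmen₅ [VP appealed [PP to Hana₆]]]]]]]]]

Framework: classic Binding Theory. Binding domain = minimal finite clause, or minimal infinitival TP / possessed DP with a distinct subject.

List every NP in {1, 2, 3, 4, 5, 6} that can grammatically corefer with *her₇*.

{1}

*her* is a pronoun, so Principle B applies: it must be free in its binding domain.
Binding domain of *her₇*: the matrix TP, whose subject is [Selin₁'s client]₂.
*Selin₁* and the pronoun do not c-command one another → neither Principle B nor Principle C is at stake; coindexation permitted.
*[Selin₁'s client]₂* c-commands the pronoun within its binding domain → coindexation would violate Principle B.
*Ingrid₃*: the pronoun c-commands this R-expression → coindexation would violate Principle C on *Ingrid₃*.
*Freya₄*: the pronoun c-commands this R-expression → coindexation would violate Principle C on *Freya₄*.
*Carmen₅*: the pronoun c-commands this R-expression → coindexation would violate Principle C on *Carmen₅*.
*Hana₆*: the pronoun c-commands this R-expression → coindexation would violate Principle C on *Hana₆*.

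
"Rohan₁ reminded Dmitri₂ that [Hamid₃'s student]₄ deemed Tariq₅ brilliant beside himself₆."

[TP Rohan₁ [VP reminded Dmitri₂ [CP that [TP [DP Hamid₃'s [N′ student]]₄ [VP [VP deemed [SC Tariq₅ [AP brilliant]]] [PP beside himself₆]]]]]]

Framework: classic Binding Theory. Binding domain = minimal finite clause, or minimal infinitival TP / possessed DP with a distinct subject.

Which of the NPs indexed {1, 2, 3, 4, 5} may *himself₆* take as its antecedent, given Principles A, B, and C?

*himself* is an anaphor, so Principle A applies: it must be bound in its binding domain.
Binding domain of *himself₆*: the embedded TP, whose subject is [Hamid₃'s student]₄.
*Rohan₁* c-commands the anaphor but is outside its binding domain → cannot satisfy Principle A.
*Dmitri₂* c-commands the anaphor but is outside its binding domain → cannot satisfy Principle A.
*Hamid₃* does not c-command the anaphor → cannot bind it.
*[Hamid₃'s student]₄* c-commands the anaphor within its binding domain → licit binder.
*Tariq₅* does not c-command the anaphor → cannot bind it.

{4}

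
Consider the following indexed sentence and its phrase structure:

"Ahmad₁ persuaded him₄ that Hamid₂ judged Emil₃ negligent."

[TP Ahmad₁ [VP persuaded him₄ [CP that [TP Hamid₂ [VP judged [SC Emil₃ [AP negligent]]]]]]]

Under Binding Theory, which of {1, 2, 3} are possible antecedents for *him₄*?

*him* is a pronoun, so Principle B applies: it must be free in its binding domain.
Binding domain of *him₄*: the matrix TP, whose subject is Ahmad₁.
*Ahmad₁* c-commands the pronoun within its binding domain → coindexation would violate Principle B.
*Hamid₂*: the pronoun c-commands this R-expression → coindexation would violate Principle C on *Hamid₂*.
*Emil₃*: the pronoun c-commands this R-expression → coindexation would violate Principle C on *Emil₃*.

none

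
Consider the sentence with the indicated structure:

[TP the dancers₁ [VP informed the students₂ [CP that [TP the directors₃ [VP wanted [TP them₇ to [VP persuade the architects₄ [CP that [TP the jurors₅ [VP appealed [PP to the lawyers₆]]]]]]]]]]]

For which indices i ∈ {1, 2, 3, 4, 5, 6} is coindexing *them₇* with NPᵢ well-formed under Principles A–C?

*them* is a pronoun, so Principle B applies: it must be free in its binding domain.
Binding domain of *them₇*: the embedded TP, whose subject is the directors₃.
*the dancers₁* c-commands the pronoun but from outside its binding domain, and is not c-commanded by it → coindexation permitted.
*the students₂* c-commands the pronoun but from outside its binding domain, and is not c-commanded by it → coindexation permitted.
*the directors₃* c-commands the pronoun within its binding domain → coindexation would violate Principle B.
*the architects₄*: the pronoun c-commands this R-expression → coindexation would violate Principle C on *the architects₄*.
*the jurors₅*: the pronoun c-commands this R-expression → coindexation would violate Principle C on *the jurors₅*.
*the lawyers₆*: the pronoun c-commands this R-expression → coindexation would violate Principle C on *the lawyers₆*.

{1, 2}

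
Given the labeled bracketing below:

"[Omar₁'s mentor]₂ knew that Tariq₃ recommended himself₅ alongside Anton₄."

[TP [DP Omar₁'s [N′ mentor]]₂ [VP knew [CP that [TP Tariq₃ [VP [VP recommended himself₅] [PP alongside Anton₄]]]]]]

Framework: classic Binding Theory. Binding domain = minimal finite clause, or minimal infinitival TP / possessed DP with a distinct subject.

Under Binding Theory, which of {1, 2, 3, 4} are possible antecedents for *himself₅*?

{3}

*himself* is an anaphor, so Principle A applies: it must be bound in its binding domain.
Binding domain of *himself₅*: the embedded TP, whose subject is Tariq₃.
*Omar₁* does not c-command the anaphor → cannot bind it.
*[Omar₁'s mentor]₂* c-commands the anaphor but is outside its binding domain → cannot satisfy Principle A.
*Tariq₃* c-commands the anaphor within its binding domain → licit binder.
*Anton₄* does not c-command the anaphor → cannot bind it.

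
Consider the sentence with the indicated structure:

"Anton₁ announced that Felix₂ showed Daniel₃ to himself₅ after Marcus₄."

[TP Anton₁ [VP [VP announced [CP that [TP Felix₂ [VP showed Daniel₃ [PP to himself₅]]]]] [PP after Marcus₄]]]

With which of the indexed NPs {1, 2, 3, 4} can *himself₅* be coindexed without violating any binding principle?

{2, 3}

*himself* is an anaphor, so Principle A applies: it must be bound in its binding domain.
Binding domain of *himself₅*: the embedded TP, whose subject is Felix₂.
*Anton₁* c-commands the anaphor but is outside its binding domain → cannot satisfy Principle A.
*Felix₂* c-commands the anaphor within its binding domain → licit binder.
*Daniel₃* c-commands the anaphor within its binding domain → licit binder.
*Marcus₄* does not c-command the anaphor → cannot bind it.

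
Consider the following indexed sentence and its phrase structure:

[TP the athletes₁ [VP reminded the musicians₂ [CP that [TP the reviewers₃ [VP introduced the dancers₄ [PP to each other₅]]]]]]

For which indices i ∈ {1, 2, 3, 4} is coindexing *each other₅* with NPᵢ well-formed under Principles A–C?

*each other* is an anaphor, so Principle A applies: it must be bound in its binding domain.
Binding domain of *each other₅*: the embedded TP, whose subject is the reviewers₃.
*the athletes₁* c-commands the anaphor but is outside its binding domain → cannot satisfy Principle A.
*the musicians₂* c-commands the anaphor but is outside its binding domain → cannot satisfy Principle A.
*the reviewers₃* c-commands the anaphor within its binding domain → licit binder.
*the dancers₄* c-commands the anaphor within its binding domain → licit binder.

{3, 4}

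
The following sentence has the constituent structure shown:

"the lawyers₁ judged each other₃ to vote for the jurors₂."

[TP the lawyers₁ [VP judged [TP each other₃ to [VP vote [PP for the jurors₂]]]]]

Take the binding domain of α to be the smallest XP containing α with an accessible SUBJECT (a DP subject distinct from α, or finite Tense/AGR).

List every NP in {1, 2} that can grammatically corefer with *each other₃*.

*each other* is an anaphor, so Principle A applies: it must be bound in its binding domain.
Binding domain of *each other₃*: the matrix TP, whose subject is the lawyers₁.
*the lawyers₁* c-commands the anaphor within its binding domain → licit binder.
*the jurors₂* does not c-command the anaphor → cannot bind it.

{1}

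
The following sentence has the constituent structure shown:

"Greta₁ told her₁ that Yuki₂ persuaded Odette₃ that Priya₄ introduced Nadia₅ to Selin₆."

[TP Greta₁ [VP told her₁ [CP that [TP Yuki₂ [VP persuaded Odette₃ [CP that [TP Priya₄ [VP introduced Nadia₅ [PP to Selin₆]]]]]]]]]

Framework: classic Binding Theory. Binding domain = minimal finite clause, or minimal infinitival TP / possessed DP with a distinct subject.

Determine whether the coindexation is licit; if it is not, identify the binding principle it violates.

Principle B

The two coindexed NPs are *Greta₁* and *her₁*.
*her₁* is a pronoun. Its binding domain is the matrix TP, whose subject is Greta₁.
*Greta₁* c-commands it within that domain and carries the same index.
The pronoun is locally bound → Principle B violation.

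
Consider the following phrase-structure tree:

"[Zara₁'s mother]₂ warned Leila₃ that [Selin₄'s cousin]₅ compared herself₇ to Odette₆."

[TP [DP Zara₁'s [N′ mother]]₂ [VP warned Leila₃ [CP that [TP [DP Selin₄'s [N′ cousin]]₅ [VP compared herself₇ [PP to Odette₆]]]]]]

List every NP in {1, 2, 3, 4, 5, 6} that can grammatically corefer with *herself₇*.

*herself* is an anaphor, so Principle A applies: it must be bound in its binding domain.
Binding domain of *herself₇*: the embedded TP, whose subject is [Selin₄'s cousin]₅.
*Zara₁* does not c-command the anaphor → cannot bind it.
*[Zara₁'s mother]₂* c-commands the anaphor but is outside its binding domain → cannot satisfy Principle A.
*Leila₃* c-commands the anaphor but is outside its binding domain → cannot satisfy Principle A.
*Selin₄* does not c-command the anaphor → cannot bind it.
*[Selin₄'s cousin]₅* c-commands the anaphor within its binding domain → licit binder.
*Odette₆* does not c-command the anaphor → cannot bind it.

{5}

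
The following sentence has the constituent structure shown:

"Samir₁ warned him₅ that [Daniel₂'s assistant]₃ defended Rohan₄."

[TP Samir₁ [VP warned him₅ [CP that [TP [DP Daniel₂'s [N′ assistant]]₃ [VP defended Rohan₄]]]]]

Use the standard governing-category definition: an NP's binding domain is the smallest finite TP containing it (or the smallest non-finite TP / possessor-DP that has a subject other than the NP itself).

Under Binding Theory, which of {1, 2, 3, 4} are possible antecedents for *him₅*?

none

*him* is a pronoun, so Principle B applies: it must be free in its binding domain.
Binding domain of *him₅*: the matrix TP, whose subject is Samir₁.
*Samir₁* c-commands the pronoun within its binding domain → coindexation would violate Principle B.
*Daniel₂*: the pronoun c-commands this R-expression → coindexation would violate Principle C on *Daniel₂*.
*[Daniel₂'s assistant]₃*: the pronoun c-commands this R-expression → coindexation would violate Principle C on *[Daniel₂'s assistant]₃*.
*Rohan₄*: the pronoun c-commands this R-expression → coindexation would violate Principle C on *Rohan₄*.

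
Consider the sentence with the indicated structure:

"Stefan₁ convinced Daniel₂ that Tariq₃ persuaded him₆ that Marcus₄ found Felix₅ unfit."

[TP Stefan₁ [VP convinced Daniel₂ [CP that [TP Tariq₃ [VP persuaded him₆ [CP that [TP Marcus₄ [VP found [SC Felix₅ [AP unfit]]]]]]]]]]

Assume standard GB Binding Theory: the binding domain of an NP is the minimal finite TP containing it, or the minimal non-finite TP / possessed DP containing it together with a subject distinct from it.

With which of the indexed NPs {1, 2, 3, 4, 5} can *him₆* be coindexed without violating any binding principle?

*him* is a pronoun, so Principle B applies: it must be free in its binding domain.
Binding domain of *him₆*: the embedded TP, whose subject is Tariq₃.
*Stefan₁* c-commands the pronoun but from outside its binding domain, and is not c-commanded by it → coindexation permitted.
*Daniel₂* c-commands the pronoun but from outside its binding domain, and is not c-commanded by it → coindexation permitted.
*Tariq₃* c-commands the pronoun within its binding domain → coindexation would violate Principle B.
*Marcus₄*: the pronoun c-commands this R-expression → coindexation would violate Principle C on *Marcus₄*.
*Felix₅*: the pronoun c-commands this R-expression → coindexation would violate Principle C on *Felix₅*.

{1, 2}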